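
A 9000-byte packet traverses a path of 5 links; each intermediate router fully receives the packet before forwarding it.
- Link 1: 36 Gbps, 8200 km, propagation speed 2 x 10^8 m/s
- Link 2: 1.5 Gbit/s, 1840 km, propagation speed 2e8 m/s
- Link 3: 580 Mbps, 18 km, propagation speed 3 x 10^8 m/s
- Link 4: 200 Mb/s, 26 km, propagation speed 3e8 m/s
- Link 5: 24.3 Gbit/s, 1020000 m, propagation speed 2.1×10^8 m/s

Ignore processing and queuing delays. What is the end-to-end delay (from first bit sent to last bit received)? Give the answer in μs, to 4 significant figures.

55740 μs

L = 9000 × 8 = 72000 bits.
Transmission delays (L/R per hop): 2, 48, 124.138, 360, 2.96296 μs; sum = 537.101 μs.
Propagation delays (d/s per hop): 41000, 9200, 60, 86.6667, 4857.14 μs; sum = 55203.8 μs.
End-to-end = 55740 μs.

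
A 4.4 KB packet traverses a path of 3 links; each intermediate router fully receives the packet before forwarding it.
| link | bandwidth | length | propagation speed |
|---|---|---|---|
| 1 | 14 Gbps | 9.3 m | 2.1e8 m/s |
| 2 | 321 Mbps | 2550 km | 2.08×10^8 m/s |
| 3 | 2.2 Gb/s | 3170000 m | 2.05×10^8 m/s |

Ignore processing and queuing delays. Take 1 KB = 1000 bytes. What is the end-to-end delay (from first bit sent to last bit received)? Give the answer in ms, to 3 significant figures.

27.9 ms

L = 35200 bits.
Transmission delays (L/R per hop): 0.00251429, 0.109657, 0.016 ms; sum = 0.128172 ms.
Propagation delays (d/s per hop): 4.42857e-05, 12.2596, 15.4634 ms; sum = 27.7231 ms.
End-to-end = 27.9 ms.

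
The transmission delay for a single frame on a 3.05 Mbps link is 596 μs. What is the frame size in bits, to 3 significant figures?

1820 bits

L = R × t_tx = 3050000 b/s × 0.000596 s = 1817.8 bits.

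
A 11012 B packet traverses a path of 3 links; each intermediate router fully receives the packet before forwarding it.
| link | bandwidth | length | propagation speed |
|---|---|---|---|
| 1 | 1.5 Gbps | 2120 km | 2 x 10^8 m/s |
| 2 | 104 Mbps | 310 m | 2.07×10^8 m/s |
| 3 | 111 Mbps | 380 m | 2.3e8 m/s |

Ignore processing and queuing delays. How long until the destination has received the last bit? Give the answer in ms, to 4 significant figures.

L = 11012 × 8 = 88096 bits.
Transmission delays (L/R per hop): 0.0587307, 0.847077, 0.793658 ms; sum = 1.69947 ms.
Propagation delays (d/s per hop): 10.6, 0.00149758, 0.00165217 ms; sum = 10.6031 ms.
End-to-end = 12.30 ms.

12.30 ms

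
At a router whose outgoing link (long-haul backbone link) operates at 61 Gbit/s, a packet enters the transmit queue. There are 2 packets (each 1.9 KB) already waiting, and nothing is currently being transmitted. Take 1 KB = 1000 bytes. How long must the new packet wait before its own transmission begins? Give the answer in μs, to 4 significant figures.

Each queued packet: L/R = 15200/61000000000 = 0.24918 μs.
2 queued → 0.498361 μs.
Queuing delay = 0.4984 μs.

0.4984 μs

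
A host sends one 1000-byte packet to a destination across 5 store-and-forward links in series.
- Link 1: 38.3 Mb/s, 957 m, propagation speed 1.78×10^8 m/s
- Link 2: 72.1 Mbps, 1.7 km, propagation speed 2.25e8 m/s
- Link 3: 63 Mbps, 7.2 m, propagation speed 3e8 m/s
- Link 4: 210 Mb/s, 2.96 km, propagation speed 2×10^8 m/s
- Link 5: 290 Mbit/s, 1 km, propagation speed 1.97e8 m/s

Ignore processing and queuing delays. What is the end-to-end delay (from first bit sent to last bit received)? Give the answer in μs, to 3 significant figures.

L = 1000 × 8 = 8000 bits.
Transmission delays (L/R per hop): 208.877, 110.957, 126.984, 38.0952, 27.5862 μs; sum = 512.5 μs.
Propagation delays (d/s per hop): 5.3764, 7.55556, 0.024, 14.8, 5.07614 μs; sum = 32.8321 μs.
End-to-end = 545 μs.

545 μs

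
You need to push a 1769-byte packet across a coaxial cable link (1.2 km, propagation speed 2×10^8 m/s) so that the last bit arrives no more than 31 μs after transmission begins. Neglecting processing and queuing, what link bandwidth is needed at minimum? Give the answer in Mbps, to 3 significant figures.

L = 14152 bits.
Propagation delay = 1200 / 200000000 = 6 μs.
Transmission budget = 31 − 6 = 25 μs.
R ≥ L / t_tx = 14152 bits / 2.5e-05 s = 566 Mbps.

566 Mbps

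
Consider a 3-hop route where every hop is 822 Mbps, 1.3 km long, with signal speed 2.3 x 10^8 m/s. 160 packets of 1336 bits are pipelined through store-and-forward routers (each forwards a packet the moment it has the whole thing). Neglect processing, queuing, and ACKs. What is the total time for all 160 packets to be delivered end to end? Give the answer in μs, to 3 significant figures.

Per-hop transmission t_tx = L/R = 1336/822000000 = 1.6253 μs.
Per-hop propagation t_prop = 1300/2.3e+08 = 5.65217 μs.
Pipeline fill: first packet needs 3·t_tx to clear all hops; remaining 159 packets each add one t_tx.
Total = (3+160-1)·t_tx + 3·t_prop = 162·1.6253 + 3·5.65217 = 280 μs.

280 μs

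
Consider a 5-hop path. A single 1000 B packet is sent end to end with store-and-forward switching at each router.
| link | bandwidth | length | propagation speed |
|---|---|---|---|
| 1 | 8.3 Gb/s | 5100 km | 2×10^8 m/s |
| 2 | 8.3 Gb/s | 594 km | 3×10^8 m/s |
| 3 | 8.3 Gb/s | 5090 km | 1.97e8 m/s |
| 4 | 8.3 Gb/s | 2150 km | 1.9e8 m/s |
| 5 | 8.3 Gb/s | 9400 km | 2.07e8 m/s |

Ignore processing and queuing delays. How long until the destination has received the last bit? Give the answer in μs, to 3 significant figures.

L = 1000 × 8 = 8000 bits.
Transmission delay per hop = L/R = 8000/8.3e+09 = 0.963855 μs; 5 hops → 4.81928 μs.
Propagation delays (d/s per hop): 25500, 1980, 25837.6, 11315.8, 45410.6 μs; sum = 110044 μs.
End-to-end = 110000 μs.

110000 μs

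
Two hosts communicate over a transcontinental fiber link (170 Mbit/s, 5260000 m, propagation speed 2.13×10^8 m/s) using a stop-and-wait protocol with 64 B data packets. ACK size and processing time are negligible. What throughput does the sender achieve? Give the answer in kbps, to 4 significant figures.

t_tx = L/R = 512/170000000 = 3.01176e-06 s.
t_prop = 5260000/213000000 = 0.0246948 s; RTT = 0.0493897 s.
Cycle = t_tx + RTT = 0.0493927 s.
Throughput = L / cycle = 512 / 0.0493927 = 10.37 kbps.

10.37 kbps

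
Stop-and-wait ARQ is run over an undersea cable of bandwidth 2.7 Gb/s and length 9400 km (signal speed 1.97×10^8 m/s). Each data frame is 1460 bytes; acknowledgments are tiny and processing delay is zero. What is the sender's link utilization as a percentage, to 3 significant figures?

t_tx = L/R = 11680/2700000000 = 4.32593e-06 s.
t_prop = 9400000/197000000 = 0.0477157 s; RTT = 0.0954315 s.
Cycle = t_tx + RTT = 0.0954358 s.
Utilization = t_tx / cycle = 4.32593e-06/0.0954358 = 0.00453 %.

0.00453 %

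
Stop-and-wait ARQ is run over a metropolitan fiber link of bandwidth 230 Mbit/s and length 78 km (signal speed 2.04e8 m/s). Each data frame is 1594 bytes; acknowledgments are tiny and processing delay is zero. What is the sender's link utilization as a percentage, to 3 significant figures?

t_tx = L/R = 12752/230000000 = 5.54435e-05 s.
t_prop = 78000/204000000 = 0.000382353 s; RTT = 0.000764706 s.
Cycle = t_tx + RTT = 0.000820149 s.
Utilization = t_tx / cycle = 5.54435e-05/0.000820149 = 6.76 %.

6.76 %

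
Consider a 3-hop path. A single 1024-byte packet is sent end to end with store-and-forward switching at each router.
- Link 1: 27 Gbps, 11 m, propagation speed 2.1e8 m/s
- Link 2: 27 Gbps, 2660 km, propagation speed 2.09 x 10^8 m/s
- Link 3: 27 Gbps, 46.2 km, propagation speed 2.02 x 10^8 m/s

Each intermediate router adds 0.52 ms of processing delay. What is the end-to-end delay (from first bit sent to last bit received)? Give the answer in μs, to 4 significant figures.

L = 1024 × 8 = 8192 bits.
Transmission delay per hop = L/R = 8192/27000000000 = 0.303407 μs; 3 hops → 0.910222 μs.
Propagation delays (d/s per hop): 0.052381, 12727.3, 228.713 μs; sum = 12956 μs.
Processing at 2 router(s): 2 × 0.52 ms = 1040 μs.
End-to-end = 14000 μs.

14000 μs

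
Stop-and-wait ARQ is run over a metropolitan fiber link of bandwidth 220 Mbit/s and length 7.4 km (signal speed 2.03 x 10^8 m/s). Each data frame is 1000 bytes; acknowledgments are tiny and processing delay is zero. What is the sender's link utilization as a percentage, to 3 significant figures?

33.3 %

t_tx = L/R = 8000/220000000 = 3.63636e-05 s.
t_prop = 7400/2.03e+08 = 3.64532e-05 s; RTT = 7.29064e-05 s.
Cycle = t_tx + RTT = 0.00010927 s.
Utilization = t_tx / cycle = 3.63636e-05/0.00010927 = 33.3 %.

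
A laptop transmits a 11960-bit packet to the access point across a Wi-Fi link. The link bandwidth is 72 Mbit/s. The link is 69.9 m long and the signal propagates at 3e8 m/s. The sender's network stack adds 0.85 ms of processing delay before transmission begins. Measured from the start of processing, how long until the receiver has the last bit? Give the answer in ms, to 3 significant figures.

Transmission delay = L/R = 11960 / 72000000 = 0.166111 ms.
Propagation delay = d/s = 69.9 m / 300000000 m/s = 0.000233 ms.
Plus processing delay 0.85 ms = 0.85 ms.
Total = 1.02 ms.

1.02 ms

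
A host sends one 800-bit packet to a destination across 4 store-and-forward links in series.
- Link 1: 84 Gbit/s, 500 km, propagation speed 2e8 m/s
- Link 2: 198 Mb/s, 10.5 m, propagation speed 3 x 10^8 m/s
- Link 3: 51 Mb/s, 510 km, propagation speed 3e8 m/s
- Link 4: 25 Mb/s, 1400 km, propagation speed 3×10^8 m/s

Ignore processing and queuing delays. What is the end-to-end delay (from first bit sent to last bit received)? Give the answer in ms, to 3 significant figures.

Transmission delays (L/R per hop): 9.52381e-06, 0.0040404, 0.0156863, 0.032 ms; sum = 0.0517362 ms.
Propagation delays (d/s per hop): 2.5, 3.5e-05, 1.7, 4.66667 ms; sum = 8.8667 ms.
End-to-end = 8.92 ms.

8.92 ms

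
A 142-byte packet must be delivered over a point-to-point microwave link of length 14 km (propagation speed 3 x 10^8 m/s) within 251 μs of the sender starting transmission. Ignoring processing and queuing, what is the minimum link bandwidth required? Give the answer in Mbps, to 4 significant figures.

L = 1136 bits.
Propagation delay = 14000 / 300000000 = 46.6667 μs.
Transmission budget = 251 − 46.6667 = 204.333 μs.
R ≥ L / t_tx = 1136 bits / 0.000204333 s = 5.560 Mbps.

5.560 Mbps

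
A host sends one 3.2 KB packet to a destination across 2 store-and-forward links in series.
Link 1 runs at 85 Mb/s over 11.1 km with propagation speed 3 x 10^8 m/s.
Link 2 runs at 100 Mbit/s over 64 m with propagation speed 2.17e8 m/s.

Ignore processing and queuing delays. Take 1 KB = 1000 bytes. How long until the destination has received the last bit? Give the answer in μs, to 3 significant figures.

L = 25600 bits.
Transmission delays (L/R per hop): 301.176, 256 μs; sum = 557.176 μs.
Propagation delays (d/s per hop): 37, 0.294931 μs; sum = 37.2949 μs.
End-to-end = 594 μs.

594 μs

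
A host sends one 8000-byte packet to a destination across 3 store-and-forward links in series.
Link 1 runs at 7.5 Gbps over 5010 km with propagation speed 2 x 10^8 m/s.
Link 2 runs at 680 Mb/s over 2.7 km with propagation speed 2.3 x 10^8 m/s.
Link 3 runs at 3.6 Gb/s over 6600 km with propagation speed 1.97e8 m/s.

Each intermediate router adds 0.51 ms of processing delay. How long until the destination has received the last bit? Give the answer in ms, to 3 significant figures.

59.7 ms

L = 8000 × 8 = 64000 bits.
Transmission delays (L/R per hop): 0.00853333, 0.0941176, 0.0177778 ms; sum = 0.120429 ms.
Propagation delays (d/s per hop): 25.05, 0.0117391, 33.5025 ms; sum = 58.5643 ms.
Processing at 2 router(s): 2 × 0.51 ms = 1.02 ms.
End-to-end = 59.7 ms.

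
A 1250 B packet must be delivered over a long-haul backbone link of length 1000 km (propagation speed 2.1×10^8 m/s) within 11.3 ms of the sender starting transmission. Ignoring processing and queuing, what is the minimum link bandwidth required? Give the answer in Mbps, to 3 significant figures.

1.53 Mbps

L = 10000 bits.
Propagation delay = 1000000 / 210000000 = 4.7619 ms.
Transmission budget = 11.3 − 4.7619 = 6.5381 ms.
R ≥ L / t_tx = 10000 bits / 0.0065381 s = 1.53 Mbps.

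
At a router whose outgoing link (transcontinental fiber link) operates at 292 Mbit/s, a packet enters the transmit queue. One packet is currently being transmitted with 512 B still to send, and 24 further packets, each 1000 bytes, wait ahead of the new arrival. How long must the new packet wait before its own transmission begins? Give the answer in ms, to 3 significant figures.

Each queued packet: L/R = 8000/292000000 = 0.0273973 ms.
24 queued → 0.657534 ms.
Plus remaining 4096 bits of current packet: 0.0140274 ms.
Queuing delay = 0.672 ms.

0.672 ms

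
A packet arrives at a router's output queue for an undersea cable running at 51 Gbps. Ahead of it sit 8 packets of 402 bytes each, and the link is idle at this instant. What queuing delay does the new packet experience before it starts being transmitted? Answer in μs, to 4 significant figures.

Each queued packet: L/R = 3216/51000000000 = 0.0630588 μs.
8 queued → 0.504471 μs.
Queuing delay = 0.5045 μs.

0.5045 μs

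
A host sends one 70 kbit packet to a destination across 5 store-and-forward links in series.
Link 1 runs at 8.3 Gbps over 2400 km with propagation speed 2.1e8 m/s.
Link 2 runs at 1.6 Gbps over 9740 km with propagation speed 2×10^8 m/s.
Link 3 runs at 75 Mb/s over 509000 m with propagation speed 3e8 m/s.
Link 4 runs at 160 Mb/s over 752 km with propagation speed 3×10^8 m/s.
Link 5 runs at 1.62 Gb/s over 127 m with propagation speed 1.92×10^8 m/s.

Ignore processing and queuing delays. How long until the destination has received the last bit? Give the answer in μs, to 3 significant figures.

65800 μs

L = 70000 bits.
Transmission delays (L/R per hop): 8.43373, 43.75, 933.333, 437.5, 43.2099 μs; sum = 1466.23 μs.
Propagation delays (d/s per hop): 11428.6, 48700, 1696.67, 2506.67, 0.661458 μs; sum = 64332.6 μs.
End-to-end = 65800 μs.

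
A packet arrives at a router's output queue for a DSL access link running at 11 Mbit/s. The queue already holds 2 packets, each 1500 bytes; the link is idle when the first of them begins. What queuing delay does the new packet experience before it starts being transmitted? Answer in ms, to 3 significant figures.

2.18 ms

Each queued packet: L/R = 12000/11000000 = 1.09091 ms.
2 queued → 2.18182 ms.
Queuing delay = 2.18 ms.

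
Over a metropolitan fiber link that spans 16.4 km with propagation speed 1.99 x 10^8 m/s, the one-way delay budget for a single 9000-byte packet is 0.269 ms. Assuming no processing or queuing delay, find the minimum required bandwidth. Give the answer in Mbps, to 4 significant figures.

385.9 Mbps

L = 72000 bits.
Propagation delay = 16400 / 199000000 = 0.0824121 ms.
Transmission budget = 0.269 − 0.0824121 = 0.186588 ms.
R ≥ L / t_tx = 72000 bits / 0.000186588 s = 385.9 Mbps.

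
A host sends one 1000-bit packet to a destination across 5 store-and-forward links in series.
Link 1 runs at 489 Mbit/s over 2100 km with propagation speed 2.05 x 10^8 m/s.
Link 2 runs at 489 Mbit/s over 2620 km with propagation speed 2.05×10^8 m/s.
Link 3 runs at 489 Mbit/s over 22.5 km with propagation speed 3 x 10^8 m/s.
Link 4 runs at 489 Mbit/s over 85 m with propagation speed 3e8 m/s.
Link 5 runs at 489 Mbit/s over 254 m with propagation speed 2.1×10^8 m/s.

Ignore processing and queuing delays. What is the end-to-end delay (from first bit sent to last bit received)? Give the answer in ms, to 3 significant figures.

23.1 ms

Transmission delay per hop = L/R = 1000/489000000 = 0.00204499 ms; 5 hops → 0.0102249 ms.
Propagation delays (d/s per hop): 10.2439, 12.7805, 0.075, 0.000283333, 0.00120952 ms; sum = 23.1009 ms.
End-to-end = 23.1 ms.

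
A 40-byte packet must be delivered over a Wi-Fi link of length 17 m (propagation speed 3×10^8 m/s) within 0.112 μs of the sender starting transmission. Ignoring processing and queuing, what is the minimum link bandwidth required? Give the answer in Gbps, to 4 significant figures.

5.783 Gbps

L = 320 bits.
Propagation delay = 17 / 300000000 = 0.0566667 μs.
Transmission budget = 0.112 − 0.0566667 = 0.0553333 μs.
R ≥ L / t_tx = 320 bits / 5.53333e-08 s = 5.783 Gbps.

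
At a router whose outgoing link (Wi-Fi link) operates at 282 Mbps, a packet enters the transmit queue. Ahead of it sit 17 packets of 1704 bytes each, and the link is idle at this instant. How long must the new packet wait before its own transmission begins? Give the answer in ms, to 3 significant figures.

Each queued packet: L/R = 13632/282000000 = 0.0483404 ms.
17 queued → 0.821787 ms.
Queuing delay = 0.822 ms.

0.822 ms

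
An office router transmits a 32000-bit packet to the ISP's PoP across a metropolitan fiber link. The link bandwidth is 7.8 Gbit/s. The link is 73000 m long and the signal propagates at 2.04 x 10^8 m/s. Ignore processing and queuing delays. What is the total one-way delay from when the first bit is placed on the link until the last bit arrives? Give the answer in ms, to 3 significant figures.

0.362 ms

Transmission delay = L/R = 32000 / 7800000000 = 0.00410256 ms.
Propagation delay = d/s = 73000 m / 204000000 m/s = 0.357843 ms.
Total = 0.362 ms.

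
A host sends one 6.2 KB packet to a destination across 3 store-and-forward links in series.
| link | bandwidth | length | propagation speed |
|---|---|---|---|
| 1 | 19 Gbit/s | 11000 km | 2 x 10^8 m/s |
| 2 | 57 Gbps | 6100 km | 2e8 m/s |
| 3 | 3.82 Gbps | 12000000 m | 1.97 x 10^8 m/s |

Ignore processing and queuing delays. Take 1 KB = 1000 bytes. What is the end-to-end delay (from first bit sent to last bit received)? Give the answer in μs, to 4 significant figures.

146400 μs

L = 49600 bits.
Transmission delays (L/R per hop): 2.61053, 0.870175, 12.9843 μs; sum = 16.465 μs.
Propagation delays (d/s per hop): 55000, 30500, 60913.7 μs; sum = 146414 μs.
End-to-end = 146400 μs.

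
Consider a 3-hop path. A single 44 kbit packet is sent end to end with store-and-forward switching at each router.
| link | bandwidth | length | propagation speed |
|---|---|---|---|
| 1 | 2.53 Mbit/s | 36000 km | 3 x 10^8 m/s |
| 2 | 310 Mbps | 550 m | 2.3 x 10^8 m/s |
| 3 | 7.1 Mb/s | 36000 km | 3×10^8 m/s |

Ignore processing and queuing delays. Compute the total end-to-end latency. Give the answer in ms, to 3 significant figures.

264 ms

L = 44000 bits.
Transmission delays (L/R per hop): 17.3913, 0.141935, 6.19718 ms; sum = 23.7304 ms.
Propagation delays (d/s per hop): 120, 0.0023913, 120 ms; sum = 240.002 ms.
End-to-end = 264 ms.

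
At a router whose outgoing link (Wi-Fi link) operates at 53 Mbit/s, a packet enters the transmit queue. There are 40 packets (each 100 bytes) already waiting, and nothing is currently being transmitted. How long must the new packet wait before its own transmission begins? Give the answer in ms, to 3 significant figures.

Each queued packet: L/R = 800/53000000 = 0.0150943 ms.
40 queued → 0.603774 ms.
Queuing delay = 0.604 ms.

0.604 ms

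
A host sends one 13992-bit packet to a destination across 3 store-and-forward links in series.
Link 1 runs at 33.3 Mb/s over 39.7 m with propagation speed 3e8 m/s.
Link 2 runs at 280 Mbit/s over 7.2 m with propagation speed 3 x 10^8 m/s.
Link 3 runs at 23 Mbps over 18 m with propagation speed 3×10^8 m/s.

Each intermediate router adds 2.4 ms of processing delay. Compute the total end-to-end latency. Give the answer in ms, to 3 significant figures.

5.88 ms

Transmission delays (L/R per hop): 0.42018, 0.0499714, 0.608348 ms; sum = 1.0785 ms.
Propagation delays (d/s per hop): 0.000132333, 2.4e-05, 6e-05 ms; sum = 0.000216333 ms.
Processing at 2 router(s): 2 × 2.4 ms = 4.8 ms.
End-to-end = 5.88 ms.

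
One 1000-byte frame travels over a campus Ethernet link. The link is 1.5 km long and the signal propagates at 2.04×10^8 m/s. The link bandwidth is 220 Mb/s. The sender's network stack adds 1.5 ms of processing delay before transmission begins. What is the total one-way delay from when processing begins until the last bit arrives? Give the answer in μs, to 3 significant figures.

L = 1000 × 8 = 8000 bits.
Transmission delay = L/R = 8000 / 220000000 = 36.3636 μs.
Propagation delay = d/s = 1500 m / 204000000 m/s = 7.35294 μs.
Plus processing delay 1.5 ms = 1500 μs.
Total = 1540 μs.

1540 μs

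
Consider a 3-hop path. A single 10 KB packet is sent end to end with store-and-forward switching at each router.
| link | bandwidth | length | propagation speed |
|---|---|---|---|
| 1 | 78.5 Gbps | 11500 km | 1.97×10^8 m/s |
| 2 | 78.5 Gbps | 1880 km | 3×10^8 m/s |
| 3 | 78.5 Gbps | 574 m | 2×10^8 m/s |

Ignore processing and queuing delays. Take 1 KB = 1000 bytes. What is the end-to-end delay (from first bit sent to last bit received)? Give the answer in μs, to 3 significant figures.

64600 μs

L = 80000 bits.
Transmission delay per hop = L/R = 80000/78500000000 = 1.01911 μs; 3 hops → 3.05732 μs.
Propagation delays (d/s per hop): 58375.6, 6266.67, 2.87 μs; sum = 64645.2 μs.
End-to-end = 64600 μs.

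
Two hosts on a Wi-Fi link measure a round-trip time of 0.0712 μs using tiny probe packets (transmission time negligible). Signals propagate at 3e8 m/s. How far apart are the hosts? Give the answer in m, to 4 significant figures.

10.68 m

One-way propagation = RTT/2 = 0.0356 μs.
d = s × t = 300000000 × 3.56e-08 = 10.68 m.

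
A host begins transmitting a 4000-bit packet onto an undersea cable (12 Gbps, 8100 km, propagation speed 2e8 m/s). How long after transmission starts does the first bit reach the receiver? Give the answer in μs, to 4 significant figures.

40500 μs

First bit experiences only propagation delay: d/s = 8100000/200000000 = 40500 μs.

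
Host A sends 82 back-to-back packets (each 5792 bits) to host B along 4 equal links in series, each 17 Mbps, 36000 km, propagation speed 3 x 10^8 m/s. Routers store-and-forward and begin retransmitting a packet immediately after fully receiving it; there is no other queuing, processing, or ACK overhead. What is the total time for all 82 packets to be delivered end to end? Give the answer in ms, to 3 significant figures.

509 ms

Per-hop transmission t_tx = L/R = 5792/17000000 = 0.340706 ms.
Per-hop propagation t_prop = 36000000/300000000 = 120 ms.
Pipeline fill: first packet needs 4·t_tx to clear all hops; remaining 81 packets each add one t_tx.
Total = (4+82-1)·t_tx + 4·t_prop = 85·0.340706 + 4·120 = 509 ms.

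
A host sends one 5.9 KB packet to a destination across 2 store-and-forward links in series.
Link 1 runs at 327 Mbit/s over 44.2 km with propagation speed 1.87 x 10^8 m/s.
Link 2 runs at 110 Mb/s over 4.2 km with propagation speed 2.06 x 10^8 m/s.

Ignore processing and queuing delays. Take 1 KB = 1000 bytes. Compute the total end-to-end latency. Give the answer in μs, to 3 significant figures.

830 μs

L = 47200 bits.
Transmission delays (L/R per hop): 144.343, 429.091 μs; sum = 573.433 μs.
Propagation delays (d/s per hop): 236.364, 20.3883 μs; sum = 256.752 μs.
End-to-end = 830 μs.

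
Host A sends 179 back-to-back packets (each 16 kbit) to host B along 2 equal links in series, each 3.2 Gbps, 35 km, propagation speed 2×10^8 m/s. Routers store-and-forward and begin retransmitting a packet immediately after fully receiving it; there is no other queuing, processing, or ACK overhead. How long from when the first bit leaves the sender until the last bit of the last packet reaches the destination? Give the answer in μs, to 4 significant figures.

1250 μs

Per-hop transmission t_tx = L/R = 16000/3200000000 = 5 μs.
Per-hop propagation t_prop = 35000/200000000 = 175 μs.
Pipeline fill: first packet needs 2·t_tx to clear all hops; remaining 178 packets each add one t_tx.
Total = (2+179-1)·t_tx + 2·t_prop = 180·5 + 2·175 = 1250 μs.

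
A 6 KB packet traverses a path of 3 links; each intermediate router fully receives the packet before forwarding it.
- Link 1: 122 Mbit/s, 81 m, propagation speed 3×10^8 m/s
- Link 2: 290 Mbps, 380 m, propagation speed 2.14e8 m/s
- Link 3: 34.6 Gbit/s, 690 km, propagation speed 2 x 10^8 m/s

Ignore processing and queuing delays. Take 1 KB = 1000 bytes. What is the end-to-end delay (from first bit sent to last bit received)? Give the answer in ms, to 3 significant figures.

L = 48000 bits.
Transmission delays (L/R per hop): 0.393443, 0.165517, 0.00138728 ms; sum = 0.560347 ms.
Propagation delays (d/s per hop): 0.00027, 0.0017757, 3.45 ms; sum = 3.45205 ms.
End-to-end = 4.01 ms.

4.01 ms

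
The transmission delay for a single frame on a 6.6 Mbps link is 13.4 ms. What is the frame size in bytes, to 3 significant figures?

11100 bytes

L = R × t_tx = 6600000 b/s × 0.0134 s = 88440 bits.
In bytes: 88440 / 8 = 11100 bytes.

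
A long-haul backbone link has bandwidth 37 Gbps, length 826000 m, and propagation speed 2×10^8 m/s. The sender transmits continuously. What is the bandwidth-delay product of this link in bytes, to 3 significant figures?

Propagation delay = 826000 / 200000000 = 0.00413 s.
BDP = R × t_prop = 37000000000 × 0.00413 = 152810000 bits.
In bytes: 152810000/8 = 19100000 bytes.

19100000 bytes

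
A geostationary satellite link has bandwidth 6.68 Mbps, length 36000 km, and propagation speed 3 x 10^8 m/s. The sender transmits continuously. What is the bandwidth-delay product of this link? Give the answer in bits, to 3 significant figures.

Propagation delay = 36000000 / 300000000 = 0.12 s.
BDP = R × t_prop = 6680000 × 0.12 = 801600 bits.

802000 bits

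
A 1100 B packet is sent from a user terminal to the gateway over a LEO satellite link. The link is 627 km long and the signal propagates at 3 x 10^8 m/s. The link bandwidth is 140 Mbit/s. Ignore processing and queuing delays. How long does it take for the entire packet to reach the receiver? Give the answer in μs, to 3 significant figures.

L = 1100 × 8 = 8800 bits.
Transmission delay = L/R = 8800 / 140000000 = 62.8571 μs.
Propagation delay = d/s = 627000 m / 300000000 m/s = 2090 μs.
Total = 2150 μs.

2150 μs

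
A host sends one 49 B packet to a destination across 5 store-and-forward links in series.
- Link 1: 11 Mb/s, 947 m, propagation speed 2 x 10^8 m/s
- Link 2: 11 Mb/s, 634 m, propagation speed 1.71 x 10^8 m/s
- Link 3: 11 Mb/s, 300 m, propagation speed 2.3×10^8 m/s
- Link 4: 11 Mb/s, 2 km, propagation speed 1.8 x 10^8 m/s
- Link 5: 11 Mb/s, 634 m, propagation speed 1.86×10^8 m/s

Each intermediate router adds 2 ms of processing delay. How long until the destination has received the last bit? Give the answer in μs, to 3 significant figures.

L = 49 × 8 = 392 bits.
Transmission delay per hop = L/R = 392/11000000 = 35.6364 μs; 5 hops → 178.182 μs.
Propagation delays (d/s per hop): 4.735, 3.7076, 1.30435, 11.1111, 3.4086 μs; sum = 24.2667 μs.
Processing at 4 router(s): 4 × 2 ms = 8000 μs.
End-to-end = 8200 μs.

8200 μs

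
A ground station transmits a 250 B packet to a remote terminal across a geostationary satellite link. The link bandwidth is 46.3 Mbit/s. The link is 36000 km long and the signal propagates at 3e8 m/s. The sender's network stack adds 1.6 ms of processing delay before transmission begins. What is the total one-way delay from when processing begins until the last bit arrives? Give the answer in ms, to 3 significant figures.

L = 250 × 8 = 2000 bits.
Transmission delay = L/R = 2000 / 46300000 = 0.0431965 ms.
Propagation delay = d/s = 36000000 m / 300000000 m/s = 120 ms.
Plus processing delay 1.6 ms = 1.6 ms.
Total = 122 ms.

122 ms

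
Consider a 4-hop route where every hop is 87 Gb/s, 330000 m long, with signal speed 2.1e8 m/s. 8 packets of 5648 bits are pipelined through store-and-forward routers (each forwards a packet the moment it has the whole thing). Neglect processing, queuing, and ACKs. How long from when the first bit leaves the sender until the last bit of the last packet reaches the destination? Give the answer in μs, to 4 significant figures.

6286 μs

Per-hop transmission t_tx = L/R = 5648/87000000000 = 0.0649195 μs.
Per-hop propagation t_prop = 330000/210000000 = 1571.43 μs.
Pipeline fill: first packet needs 4·t_tx to clear all hops; remaining 7 packets each add one t_tx.
Total = (4+8-1)·t_tx + 4·t_prop = 11·0.0649195 + 4·1571.43 = 6286 μs.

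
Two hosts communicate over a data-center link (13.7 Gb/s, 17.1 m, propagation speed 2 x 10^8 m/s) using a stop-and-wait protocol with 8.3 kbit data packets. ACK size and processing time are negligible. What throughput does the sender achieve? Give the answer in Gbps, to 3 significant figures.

10.7 Gbps

t_tx = L/R = 8300/13700000000 = 6.05839e-07 s.
t_prop = 17.1/200000000 = 8.55e-08 s; RTT = 1.71e-07 s.
Cycle = t_tx + RTT = 7.76839e-07 s.
Throughput = L / cycle = 8300 / 7.76839e-07 = 10.7 Gbps.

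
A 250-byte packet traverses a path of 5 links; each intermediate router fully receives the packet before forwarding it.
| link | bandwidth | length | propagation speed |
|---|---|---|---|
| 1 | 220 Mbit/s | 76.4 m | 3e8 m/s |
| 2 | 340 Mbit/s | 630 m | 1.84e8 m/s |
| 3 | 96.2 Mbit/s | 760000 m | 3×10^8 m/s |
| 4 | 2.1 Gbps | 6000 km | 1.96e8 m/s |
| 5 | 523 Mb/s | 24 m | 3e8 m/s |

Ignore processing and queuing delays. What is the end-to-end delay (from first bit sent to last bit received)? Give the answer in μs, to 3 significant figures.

L = 250 × 8 = 2000 bits.
Transmission delays (L/R per hop): 9.09091, 5.88235, 20.79, 0.952381, 3.82409 μs; sum = 40.5398 μs.
Propagation delays (d/s per hop): 0.254667, 3.42391, 2533.33, 30612.2, 0.08 μs; sum = 33149.3 μs.
End-to-end = 33200 μs.

33200 μs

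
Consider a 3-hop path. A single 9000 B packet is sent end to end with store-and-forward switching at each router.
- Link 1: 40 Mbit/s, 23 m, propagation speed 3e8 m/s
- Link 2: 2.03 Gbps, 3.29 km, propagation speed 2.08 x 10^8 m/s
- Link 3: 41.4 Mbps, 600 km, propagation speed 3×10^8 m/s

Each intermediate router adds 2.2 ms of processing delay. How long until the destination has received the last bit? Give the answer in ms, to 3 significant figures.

9.99 ms

L = 9000 × 8 = 72000 bits.
Transmission delays (L/R per hop): 1.8, 0.035468, 1.73913 ms; sum = 3.5746 ms.
Propagation delays (d/s per hop): 7.66667e-05, 0.0158173, 2 ms; sum = 2.01589 ms.
Processing at 2 router(s): 2 × 2.2 ms = 4.4 ms.
End-to-end = 9.99 ms.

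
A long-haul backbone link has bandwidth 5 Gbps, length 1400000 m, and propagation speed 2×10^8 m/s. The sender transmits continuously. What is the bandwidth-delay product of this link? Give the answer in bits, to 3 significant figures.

35000000 bits

Propagation delay = 1400000 / 200000000 = 0.007 s.
BDP = R × t_prop = 5000000000 × 0.007 = 35000000 bits.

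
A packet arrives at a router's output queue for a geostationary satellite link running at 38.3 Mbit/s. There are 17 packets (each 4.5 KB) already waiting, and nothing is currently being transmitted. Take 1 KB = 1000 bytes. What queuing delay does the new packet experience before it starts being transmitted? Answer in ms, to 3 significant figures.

Each queued packet: L/R = 36000/38300000 = 0.939948 ms.
17 queued → 15.9791 ms.
Queuing delay = 16.0 ms.

16.0 ms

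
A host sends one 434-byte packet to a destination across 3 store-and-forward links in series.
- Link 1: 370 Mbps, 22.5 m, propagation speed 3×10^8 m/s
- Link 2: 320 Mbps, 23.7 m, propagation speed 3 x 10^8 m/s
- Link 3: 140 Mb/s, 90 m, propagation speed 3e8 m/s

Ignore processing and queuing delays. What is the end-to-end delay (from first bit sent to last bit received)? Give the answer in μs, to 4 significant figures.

L = 434 × 8 = 3472 bits.
Transmission delays (L/R per hop): 9.38378, 10.85, 24.8 μs; sum = 45.0338 μs.
Propagation delays (d/s per hop): 0.075, 0.079, 0.3 μs; sum = 0.454 μs.
End-to-end = 45.49 μs.

45.49 μs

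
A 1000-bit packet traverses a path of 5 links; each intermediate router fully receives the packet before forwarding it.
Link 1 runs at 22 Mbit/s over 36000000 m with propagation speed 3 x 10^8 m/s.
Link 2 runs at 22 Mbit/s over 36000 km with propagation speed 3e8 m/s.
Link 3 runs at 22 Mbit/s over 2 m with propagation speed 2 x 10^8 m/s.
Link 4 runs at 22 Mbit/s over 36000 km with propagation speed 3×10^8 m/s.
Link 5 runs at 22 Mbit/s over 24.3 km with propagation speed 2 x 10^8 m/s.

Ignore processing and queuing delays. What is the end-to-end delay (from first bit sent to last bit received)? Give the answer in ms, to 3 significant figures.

360 ms

Transmission delay per hop = L/R = 1000/22000000 = 0.0454545 ms; 5 hops → 0.227273 ms.
Propagation delays (d/s per hop): 120, 120, 1e-05, 120, 0.1215 ms; sum = 360.122 ms.
End-to-end = 360 ms.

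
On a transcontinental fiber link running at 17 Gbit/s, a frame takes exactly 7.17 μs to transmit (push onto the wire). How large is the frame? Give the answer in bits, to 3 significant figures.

122000 bits

L = R × t_tx = 17000000000 b/s × 7.17e-06 s = 121890 bits.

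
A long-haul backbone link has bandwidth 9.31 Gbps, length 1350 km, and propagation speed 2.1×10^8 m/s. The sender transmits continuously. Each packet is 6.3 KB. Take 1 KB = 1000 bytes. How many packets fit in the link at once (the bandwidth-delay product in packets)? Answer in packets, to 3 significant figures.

1190 packets

Propagation delay = 1350000 / 210000000 = 0.00642857 s.
BDP = R × t_prop = 9310000000 × 0.00642857 = 59850000 bits.
In packets of 50400 bits: 1190 packets.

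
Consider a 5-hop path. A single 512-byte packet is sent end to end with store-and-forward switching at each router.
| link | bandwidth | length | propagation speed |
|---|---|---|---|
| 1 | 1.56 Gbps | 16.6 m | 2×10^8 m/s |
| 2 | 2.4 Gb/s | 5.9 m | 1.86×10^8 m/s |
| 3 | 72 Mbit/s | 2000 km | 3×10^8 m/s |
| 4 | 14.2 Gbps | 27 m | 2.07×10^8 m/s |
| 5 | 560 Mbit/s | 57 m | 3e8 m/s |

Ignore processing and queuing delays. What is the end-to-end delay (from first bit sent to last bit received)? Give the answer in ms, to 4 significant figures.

6.736 ms

L = 512 × 8 = 4096 bits.
Transmission delays (L/R per hop): 0.00262564, 0.00170667, 0.0568889, 0.000288451, 0.00731429 ms; sum = 0.0688239 ms.
Propagation delays (d/s per hop): 8.3e-05, 3.17204e-05, 6.66667, 0.000130435, 0.00019 ms; sum = 6.6671 ms.
End-to-end = 6.736 ms.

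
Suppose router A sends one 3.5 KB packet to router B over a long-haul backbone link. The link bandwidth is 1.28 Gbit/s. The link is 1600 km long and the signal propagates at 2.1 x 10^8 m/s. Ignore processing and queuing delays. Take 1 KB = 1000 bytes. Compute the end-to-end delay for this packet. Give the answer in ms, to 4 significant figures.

L = 28000 bits.
Transmission delay = L/R = 28000 / 1280000000 = 0.021875 ms.
Propagation delay = d/s = 1600000 m / 210000000 m/s = 7.61905 ms.
Total = 7.641 ms.

7.641 ms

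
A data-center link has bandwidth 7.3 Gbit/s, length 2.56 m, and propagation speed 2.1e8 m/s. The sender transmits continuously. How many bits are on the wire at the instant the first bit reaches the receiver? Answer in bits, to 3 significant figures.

Propagation delay = 2.56 / 210000000 = 1.21905e-08 s.
BDP = R × t_prop = 7300000000 × 1.21905e-08 = 88.9905 bits.

89.0 bits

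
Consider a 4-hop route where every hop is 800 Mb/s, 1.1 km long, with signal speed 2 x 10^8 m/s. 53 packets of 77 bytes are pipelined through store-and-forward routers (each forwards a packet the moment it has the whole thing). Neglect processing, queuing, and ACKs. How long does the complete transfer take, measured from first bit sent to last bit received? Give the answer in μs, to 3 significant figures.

Per-hop transmission t_tx = L/R = 616/800000000 = 0.77 μs.
Per-hop propagation t_prop = 1100/200000000 = 5.5 μs.
Pipeline fill: first packet needs 4·t_tx to clear all hops; remaining 52 packets each add one t_tx.
Total = (4+53-1)·t_tx + 4·t_prop = 56·0.77 + 4·5.5 = 65.1 μs.

65.1 μs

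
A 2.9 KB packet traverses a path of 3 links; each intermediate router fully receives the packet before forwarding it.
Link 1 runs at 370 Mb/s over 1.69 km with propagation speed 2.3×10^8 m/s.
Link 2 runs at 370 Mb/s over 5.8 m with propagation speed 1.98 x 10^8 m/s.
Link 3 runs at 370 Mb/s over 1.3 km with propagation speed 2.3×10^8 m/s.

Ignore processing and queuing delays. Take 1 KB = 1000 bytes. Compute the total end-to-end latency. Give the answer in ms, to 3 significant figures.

0.201 ms

L = 23200 bits.
Transmission delay per hop = L/R = 23200/370000000 = 0.0627027 ms; 3 hops → 0.188108 ms.
Propagation delays (d/s per hop): 0.00734783, 2.92929e-05, 0.00565217 ms; sum = 0.0130293 ms.
End-to-end = 0.201 ms.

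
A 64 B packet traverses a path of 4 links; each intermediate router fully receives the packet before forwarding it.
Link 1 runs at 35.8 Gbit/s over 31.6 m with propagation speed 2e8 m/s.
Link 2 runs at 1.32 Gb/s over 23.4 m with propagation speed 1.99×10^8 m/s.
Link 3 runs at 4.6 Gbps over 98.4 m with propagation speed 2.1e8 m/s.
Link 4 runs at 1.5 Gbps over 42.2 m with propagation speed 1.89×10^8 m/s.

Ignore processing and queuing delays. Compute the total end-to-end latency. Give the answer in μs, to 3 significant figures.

1.82 μs

L = 64 × 8 = 512 bits.
Transmission delays (L/R per hop): 0.0143017, 0.387879, 0.111304, 0.341333 μs; sum = 0.854818 μs.
Propagation delays (d/s per hop): 0.158, 0.117588, 0.468571, 0.22328 μs; sum = 0.96744 μs.
End-to-end = 1.82 μs.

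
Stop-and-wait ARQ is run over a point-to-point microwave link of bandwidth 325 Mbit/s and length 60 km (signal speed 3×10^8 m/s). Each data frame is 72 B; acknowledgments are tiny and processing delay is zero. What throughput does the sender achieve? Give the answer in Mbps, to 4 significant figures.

1.434 Mbps

t_tx = L/R = 576/325000000 = 1.77231e-06 s.
t_prop = 60000/300000000 = 0.0002 s; RTT = 0.0004 s.
Cycle = t_tx + RTT = 0.000401772 s.
Throughput = L / cycle = 576 / 0.000401772 = 1.434 Mbps.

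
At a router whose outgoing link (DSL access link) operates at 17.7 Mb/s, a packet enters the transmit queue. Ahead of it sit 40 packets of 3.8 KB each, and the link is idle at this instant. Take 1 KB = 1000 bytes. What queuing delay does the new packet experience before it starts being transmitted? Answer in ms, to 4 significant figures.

68.70 ms

Each queued packet: L/R = 30400/17700000 = 1.71751 ms.
40 queued → 68.7006 ms.
Queuing delay = 68.70 ms.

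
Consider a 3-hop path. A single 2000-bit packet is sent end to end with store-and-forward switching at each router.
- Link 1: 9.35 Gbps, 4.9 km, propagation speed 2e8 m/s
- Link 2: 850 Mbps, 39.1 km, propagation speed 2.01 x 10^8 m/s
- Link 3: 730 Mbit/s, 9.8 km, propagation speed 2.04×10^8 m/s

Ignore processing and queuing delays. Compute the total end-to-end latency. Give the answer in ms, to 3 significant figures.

0.272 ms

Transmission delays (L/R per hop): 0.000213904, 0.00235294, 0.00273973 ms; sum = 0.00530657 ms.
Propagation delays (d/s per hop): 0.0245, 0.194527, 0.0480392 ms; sum = 0.267067 ms.
End-to-end = 0.272 ms.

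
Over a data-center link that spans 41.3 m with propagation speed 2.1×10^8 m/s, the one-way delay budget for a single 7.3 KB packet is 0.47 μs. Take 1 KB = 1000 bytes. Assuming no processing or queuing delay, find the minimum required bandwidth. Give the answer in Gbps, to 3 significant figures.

214 Gbps

L = 58400 bits.
Propagation delay = 41.3 / 210000000 = 0.196667 μs.
Transmission budget = 0.47 − 0.196667 = 0.273333 μs.
R ≥ L / t_tx = 58400 bits / 2.73333e-07 s = 214 Gbps.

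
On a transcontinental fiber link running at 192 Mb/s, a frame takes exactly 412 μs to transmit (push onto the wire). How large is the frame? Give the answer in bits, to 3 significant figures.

79100 bits

L = R × t_tx = 192000000 b/s × 0.000412 s = 79104 bits.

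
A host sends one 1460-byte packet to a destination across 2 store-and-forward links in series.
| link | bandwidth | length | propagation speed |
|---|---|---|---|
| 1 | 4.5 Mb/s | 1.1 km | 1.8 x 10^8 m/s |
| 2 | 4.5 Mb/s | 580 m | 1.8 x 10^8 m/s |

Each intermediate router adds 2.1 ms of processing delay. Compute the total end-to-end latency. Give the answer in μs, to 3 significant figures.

7300 μs

L = 1460 × 8 = 11680 bits.
Transmission delay per hop = L/R = 11680/4500000 = 2595.56 μs; 2 hops → 5191.11 μs.
Propagation delays (d/s per hop): 6.11111, 3.22222 μs; sum = 9.33333 μs.
Processing at 1 router(s): 1 × 2.1 ms = 2100 μs.
End-to-end = 7300 μs.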